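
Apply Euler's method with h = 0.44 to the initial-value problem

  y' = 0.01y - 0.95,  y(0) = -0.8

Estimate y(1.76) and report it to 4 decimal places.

Euler: y_{n+1} = y_n + h·f(x_n, y_n).
x=0.000000, y=-0.800000: f=-0.958000 → y ← -0.800000 + 0.44·(-0.958000) = -1.221520
x=0.440000, y=-1.221520: f=-0.962215 → y ← -1.221520 + 0.44·(-0.962215) = -1.644895
x=0.880000, y=-1.644895: f=-0.966449 → y ← -1.644895 + 0.44·(-0.966449) = -2.070132
x=1.320000, y=-2.070132: f=-0.970701 → y ← -2.070132 + 0.44·(-0.970701) = -2.497241
y(1.76) ≈ -2.4972

-2.4972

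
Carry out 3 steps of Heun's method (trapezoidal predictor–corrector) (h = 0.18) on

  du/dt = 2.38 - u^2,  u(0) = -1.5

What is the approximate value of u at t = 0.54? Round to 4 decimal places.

Heun: k1 = f(t_n, u_n); k2 = f(t_n + h, u_n + h·k1); u_{n+1} = u_n + (h/2)·(k1 + k2).
t=0.000000, u=-1.500000:
  k1 = f(0.000000, -1.500000) = 0.130000
  k2 = f(0.180000, -1.476600) = 0.199652
  u ← -1.500000 + (0.18/2)·(0.130000 + 0.199652) = -1.470331
t=0.180000, u=-1.470331:
  k1 = f(0.180000, -1.470331) = 0.218126
  k2 = f(0.360000, -1.431069) = 0.332043
  u ← -1.470331 + (0.18/2)·(0.218126 + 0.332043) = -1.420816
t=0.360000, u=-1.420816:
  k1 = f(0.360000, -1.420816) = 0.361282
  k2 = f(0.540000, -1.355785) = 0.541846
  u ← -1.420816 + (0.18/2)·(0.361282 + 0.541846) = -1.339535
u(0.54) ≈ -1.3395

-1.3395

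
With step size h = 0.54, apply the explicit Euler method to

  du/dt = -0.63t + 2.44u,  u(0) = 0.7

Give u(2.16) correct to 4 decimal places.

17.8060

Euler: u_{n+1} = u_n + h·f(t_n, u_n).
t=0.000000, u=0.700000: f=1.708000 → u ← 0.700000 + 0.54·1.708000 = 1.622320
t=0.540000, u=1.622320: f=3.618261 → u ← 1.622320 + 0.54·3.618261 = 3.576181
t=1.080000, u=3.576181: f=8.045481 → u ← 3.576181 + 0.54·8.045481 = 7.920741
t=1.620000, u=7.920741: f=18.306007 → u ← 7.920741 + 0.54·18.306007 = 17.805985
u(2.16) ≈ 17.8060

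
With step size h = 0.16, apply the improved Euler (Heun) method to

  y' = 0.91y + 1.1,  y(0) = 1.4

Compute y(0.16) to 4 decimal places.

Heun: k1 = f(x_n, y_n); k2 = f(x_n + h, y_n + h·k1); y_{n+1} = y_n + (h/2)·(k1 + k2).
x=0.000000, y=1.400000:
  k1 = f(0.000000, 1.400000) = 2.374000
  k2 = f(0.160000, 1.779840) = 2.719654
  y ← 1.400000 + (0.16/2)·(2.374000 + 2.719654) = 1.807492
y(0.16) ≈ 1.8075

1.8075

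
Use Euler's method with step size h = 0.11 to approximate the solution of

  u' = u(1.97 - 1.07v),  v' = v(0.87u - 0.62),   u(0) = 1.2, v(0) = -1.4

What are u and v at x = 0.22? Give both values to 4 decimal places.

2.3029, -1.5978

Euler on (u,v): u_{n+1} = u_n + h·u', v_{n+1} = v_n + h·v'.
0.000000: (1.200000, -1.400000); f=(4.161600, -0.593600) → (1.657776, -1.465296)
0.110000: (1.657776, -1.465296); f=(5.864991, -1.204862) → (2.302925, -1.597831)
(u(0.22), v(0.22)) ≈ (2.3029, -1.5978)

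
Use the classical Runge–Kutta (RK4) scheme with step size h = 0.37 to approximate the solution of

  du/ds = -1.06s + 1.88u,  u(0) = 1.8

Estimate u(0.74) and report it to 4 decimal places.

6.7378

RK4: k1 = f(s_n, u_n); k2 = f(s_n + h/2, u_n + (h/2)·k1); k3 = f(s_n + h/2, u_n + (h/2)·k2); k4 = f(s_n + h, u_n + h·k3); u_{n+1} = u_n + (h/6)·(k1 + 2k2 + 2k3 + k4).
s=0.000000, u=1.800000:
  k1 = f(0.000000, 1.800000) = 3.384000
  k2 = f(0.185000, 2.426040) = 4.364855
  k3 = f(0.185000, 2.607498) = 4.705997
  k4 = f(0.370000, 3.541219) = 6.265291
  u ← 1.800000 + (0.37/6)·(k1 + 2k2 + 2k3 + k4) = 3.513778
s=0.370000, u=3.513778:
  k1 = f(0.370000, 3.513778) = 6.213703
  k2 = f(0.555000, 4.663313) = 8.178728
  k3 = f(0.555000, 5.026843) = 8.862164
  k4 = f(0.740000, 6.792779) = 11.986024
  u ← 3.513778 + (0.37/6)·(k1 + 2k2 + 2k3 + k4) = 6.737805
u(0.74) ≈ 6.7378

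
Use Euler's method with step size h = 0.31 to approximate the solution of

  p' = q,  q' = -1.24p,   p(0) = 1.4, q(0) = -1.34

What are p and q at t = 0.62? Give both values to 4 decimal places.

Euler on (p,q): p_{n+1} = p_n + h·p', q_{n+1} = q_n + h·q'.
0.000000: (1.400000, -1.340000); f=(-1.340000, -1.736000) → (0.984600, -1.878160)
0.310000: (0.984600, -1.878160); f=(-1.878160, -1.220904) → (0.402370, -2.256640)
(p(0.62), q(0.62)) ≈ (0.4024, -2.2566)

0.4024, -2.2566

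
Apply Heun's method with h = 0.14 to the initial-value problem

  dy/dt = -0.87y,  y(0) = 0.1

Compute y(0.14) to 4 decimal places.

Heun: k1 = f(t_n, y_n); k2 = f(t_n + h, y_n + h·k1); y_{n+1} = y_n + (h/2)·(k1 + k2).
t=0.000000, y=0.100000:
  k1 = f(0.000000, 0.100000) = -0.087000
  k2 = f(0.140000, 0.087820) = -0.076403
  y ← 0.100000 + (0.14/2)·(-0.087000 + (-0.076403)) = 0.088562
y(0.14) ≈ 0.0886

0.0886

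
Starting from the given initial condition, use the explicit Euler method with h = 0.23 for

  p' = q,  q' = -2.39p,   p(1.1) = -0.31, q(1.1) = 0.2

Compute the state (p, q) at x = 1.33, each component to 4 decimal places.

-0.2640, 0.3704

Euler on (p,q): p_{n+1} = p_n + h·p', q_{n+1} = q_n + h·q'.
1.100000: (-0.310000, 0.200000); f=(0.200000, 0.740900) → (-0.264000, 0.370407)
(p(1.33), q(1.33)) ≈ (-0.2640, 0.3704)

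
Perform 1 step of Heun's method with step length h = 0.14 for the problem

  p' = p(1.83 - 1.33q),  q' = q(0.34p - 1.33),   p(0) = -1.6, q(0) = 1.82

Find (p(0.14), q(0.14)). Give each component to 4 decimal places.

Heun on (p,q): k1 = f(s_n, state_n); k2 = f(s_n + h, state_n + h·k1); state_{n+1} = state_n + (h/2)·(k1 + k2).
0.000000: (-1.600000, 1.820000)
  k1 = (0.944960, -3.410680)
  predictor → (-1.467706, 1.342505)
  k2 = (-0.065267, -2.455468)
  → (-1.538421, 1.409370)
(p(0.14), q(0.14)) ≈ (-1.5384, 1.4094)

-1.5384, 1.4094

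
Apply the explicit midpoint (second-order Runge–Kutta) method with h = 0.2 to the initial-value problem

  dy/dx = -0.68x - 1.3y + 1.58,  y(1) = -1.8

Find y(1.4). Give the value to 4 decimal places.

Midpoint: k1 = f(x_n, y_n); k2 = f(x_n + h/2, y_n + (h/2)·k1); y_{n+1} = y_n + h·k2.
x=1.000000, y=-1.800000:
  k1 = f(1.000000, -1.800000) = 3.240000
  k2 = f(1.100000, -1.476000) = 2.750800
  y ← -1.800000 + 0.2·2.750800 = -1.249840
x=1.200000, y=-1.249840:
  k1 = f(1.200000, -1.249840) = 2.388792
  k2 = f(1.300000, -1.010961) = 2.010249
  y ← -1.249840 + 0.2·2.010249 = -0.847790
y(1.4) ≈ -0.8478

-0.8478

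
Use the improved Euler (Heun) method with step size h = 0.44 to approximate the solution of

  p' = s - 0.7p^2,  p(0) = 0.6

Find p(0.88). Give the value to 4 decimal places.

Heun: k1 = f(s_n, p_n); k2 = f(s_n + h, p_n + h·k1); p_{n+1} = p_n + (h/2)·(k1 + k2).
s=0.000000, p=0.600000:
  k1 = f(0.000000, 0.600000) = -0.252000
  k2 = f(0.440000, 0.489120) = 0.272533
  p ← 0.600000 + (0.44/2)·(-0.252000 + 0.272533) = 0.604517
s=0.440000, p=0.604517:
  k1 = f(0.440000, 0.604517) = 0.184191
  k2 = f(0.880000, 0.685561) = 0.551004
  p ← 0.604517 + (0.44/2)·(0.184191 + 0.551004) = 0.766260
p(0.88) ≈ 0.7663

0.7663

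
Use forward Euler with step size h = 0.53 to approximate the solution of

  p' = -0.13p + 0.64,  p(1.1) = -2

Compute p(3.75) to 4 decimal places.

Euler: p_{n+1} = p_n + h·f(s_n, p_n).
s=1.100000, p=-2.000000: f=0.900000 → p ← -2.000000 + 0.53·0.900000 = -1.523000
s=1.630000, p=-1.523000: f=0.837990 → p ← -1.523000 + 0.53·0.837990 = -1.078865
s=2.160000, p=-1.078865: f=0.780252 → p ← -1.078865 + 0.53·0.780252 = -0.665331
s=2.690000, p=-0.665331: f=0.726493 → p ← -0.665331 + 0.53·0.726493 = -0.280290
s=3.220000, p=-0.280290: f=0.676438 → p ← -0.280290 + 0.53·0.676438 = 0.078222
p(3.75) ≈ 0.0782

0.0782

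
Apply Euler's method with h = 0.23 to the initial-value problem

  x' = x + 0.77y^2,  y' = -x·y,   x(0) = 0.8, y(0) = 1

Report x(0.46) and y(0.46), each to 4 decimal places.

1.5461, 0.5981

Euler on (x,y): x_{n+1} = x_n + h·x', y_{n+1} = y_n + h·y'.
0.000000: (0.800000, 1.000000); f=(1.570000, -0.800000) → (1.161100, 0.816000)
0.230000: (1.161100, 0.816000); f=(1.673809, -0.947458) → (1.546076, 0.598085)
(x(0.46), y(0.46)) ≈ (1.5461, 0.5981)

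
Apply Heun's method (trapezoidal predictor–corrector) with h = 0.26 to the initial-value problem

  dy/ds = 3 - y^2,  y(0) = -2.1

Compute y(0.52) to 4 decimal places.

Heun: k1 = f(s_n, y_n); k2 = f(s_n + h, y_n + h·k1); y_{n+1} = y_n + (h/2)·(k1 + k2).
s=0.000000, y=-2.100000:
  k1 = f(0.000000, -2.100000) = -1.410000
  k2 = f(0.260000, -2.466600) = -3.084116
  y ← -2.100000 + (0.26/2)·(-1.410000 + (-3.084116)) = -2.684235
s=0.260000, y=-2.684235:
  k1 = f(0.260000, -2.684235) = -4.205118
  k2 = f(0.520000, -3.777566) = -11.270002
  y ← -2.684235 + (0.26/2)·(-4.205118 + (-11.270002)) = -4.696001
y(0.52) ≈ -4.6960

-4.6960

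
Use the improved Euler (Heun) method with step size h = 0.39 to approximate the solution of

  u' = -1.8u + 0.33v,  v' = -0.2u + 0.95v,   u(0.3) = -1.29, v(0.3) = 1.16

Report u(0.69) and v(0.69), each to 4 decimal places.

-0.5713, 1.7475

Heun on (u,v): k1 = f(s_n, state_n); k2 = f(s_n + h, state_n + h·k1); state_{n+1} = state_n + (h/2)·(k1 + k2).
0.300000: (-1.290000, 1.160000)
  k1 = (2.704800, 1.360000)
  predictor → (-0.235128, 1.690400)
  k2 = (0.981062, 1.652906)
  → (-0.571257, 1.747517)
(u(0.69), v(0.69)) ≈ (-0.5713, 1.7475)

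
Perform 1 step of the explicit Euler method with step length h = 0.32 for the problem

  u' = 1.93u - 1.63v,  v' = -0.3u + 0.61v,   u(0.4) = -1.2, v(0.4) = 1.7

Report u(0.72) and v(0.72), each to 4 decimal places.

-2.8278, 2.1470

Euler on (u,v): u_{n+1} = u_n + h·u', v_{n+1} = v_n + h·v'.
0.400000: (-1.200000, 1.700000); f=(-5.087000, 1.397000) → (-2.827840, 2.147040)
(u(0.72), v(0.72)) ≈ (-2.8278, 2.1470)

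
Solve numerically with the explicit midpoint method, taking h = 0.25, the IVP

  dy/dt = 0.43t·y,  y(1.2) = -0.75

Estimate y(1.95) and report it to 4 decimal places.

Midpoint: k1 = f(t_n, y_n); k2 = f(t_n + h/2, y_n + (h/2)·k1); y_{n+1} = y_n + h·k2.
t=1.200000, y=-0.750000:
  k1 = f(1.200000, -0.750000) = -0.387000
  k2 = f(1.325000, -0.798375) = -0.454874
  y ← -0.750000 + 0.25·(-0.454874) = -0.863719
t=1.450000, y=-0.863719:
  k1 = f(1.450000, -0.863719) = -0.538529
  k2 = f(1.575000, -0.931035) = -0.630543
  y ← -0.863719 + 0.25·(-0.630543) = -1.021354
t=1.700000, y=-1.021354:
  k1 = f(1.700000, -1.021354) = -0.746610
  k2 = f(1.825000, -1.114681) = -0.874746
  y ← -1.021354 + 0.25·(-0.874746) = -1.240041
y(1.95) ≈ -1.2400

-1.2400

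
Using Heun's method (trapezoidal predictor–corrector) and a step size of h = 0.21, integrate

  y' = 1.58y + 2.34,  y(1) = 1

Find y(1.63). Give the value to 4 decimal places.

5.1368

Heun: k1 = f(s_n, y_n); k2 = f(s_n + h, y_n + h·k1); y_{n+1} = y_n + (h/2)·(k1 + k2).
s=1.000000, y=1.000000:
  k1 = f(1.000000, 1.000000) = 3.920000
  k2 = f(1.210000, 1.823200) = 5.220656
  y ← 1.000000 + (0.21/2)·(3.920000 + 5.220656) = 1.959769
s=1.210000, y=1.959769:
  k1 = f(1.210000, 1.959769) = 5.436435
  k2 = f(1.420000, 3.101420) = 7.240244
  y ← 1.959769 + (0.21/2)·(5.436435 + 7.240244) = 3.290820
s=1.420000, y=3.290820:
  k1 = f(1.420000, 3.290820) = 7.539496
  k2 = f(1.630000, 4.874114) = 10.041101
  y ← 3.290820 + (0.21/2)·(7.539496 + 10.041101) = 5.136783
y(1.63) ≈ 5.1368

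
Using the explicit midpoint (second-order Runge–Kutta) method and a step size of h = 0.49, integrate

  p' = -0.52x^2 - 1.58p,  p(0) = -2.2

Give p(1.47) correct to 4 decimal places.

Midpoint: k1 = f(x_n, p_n); k2 = f(x_n + h/2, p_n + (h/2)·k1); p_{n+1} = p_n + h·k2.
x=0.000000, p=-2.200000:
  k1 = f(0.000000, -2.200000) = 3.476000
  k2 = f(0.245000, -1.348380) = 2.099227
  p ← -2.200000 + 0.49·2.099227 = -1.171379
x=0.490000, p=-1.171379:
  k1 = f(0.490000, -1.171379) = 1.725926
  k2 = f(0.735000, -0.748527) = 0.901755
  p ← -1.171379 + 0.49·0.901755 = -0.729519
x=0.980000, p=-0.729519:
  k1 = f(0.980000, -0.729519) = 0.653231
  k2 = f(1.225000, -0.569477) = 0.119448
  p ← -0.729519 + 0.49·0.119448 = -0.670989
p(1.47) ≈ -0.6710

-0.6710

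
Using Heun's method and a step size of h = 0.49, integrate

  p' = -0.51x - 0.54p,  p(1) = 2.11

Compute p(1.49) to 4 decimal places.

1.3475

Heun: k1 = f(x_n, p_n); k2 = f(x_n + h, p_n + h·k1); p_{n+1} = p_n + (h/2)·(k1 + k2).
x=1.000000, p=2.110000:
  k1 = f(1.000000, 2.110000) = -1.649400
  k2 = f(1.490000, 1.301794) = -1.462869
  p ← 2.110000 + (0.49/2)·(-1.649400 + (-1.462869)) = 1.347494
p(1.49) ≈ 1.3475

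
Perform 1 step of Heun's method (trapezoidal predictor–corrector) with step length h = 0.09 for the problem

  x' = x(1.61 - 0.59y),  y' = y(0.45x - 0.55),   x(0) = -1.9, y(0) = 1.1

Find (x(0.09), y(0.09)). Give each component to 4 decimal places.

Heun on (x,y): k1 = f(t_n, state_n); k2 = f(t_n + h, state_n + h·k1); state_{n+1} = state_n + (h/2)·(k1 + k2).
0.000000: (-1.900000, 1.100000)
  k1 = (-1.825900, -1.545500)
  predictor → (-2.064331, 0.960905)
  k2 = (-2.153234, -1.421129)
  → (-2.079061, 0.966502)
(x(0.09), y(0.09)) ≈ (-2.0791, 0.9665)

-2.0791, 0.9665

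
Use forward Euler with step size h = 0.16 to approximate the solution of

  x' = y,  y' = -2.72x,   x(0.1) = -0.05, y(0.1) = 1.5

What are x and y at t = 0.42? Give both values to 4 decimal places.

Euler on (x,y): x_{n+1} = x_n + h·x', y_{n+1} = y_n + h·y'.
0.100000: (-0.050000, 1.500000); f=(1.500000, 0.136000) → (0.190000, 1.521760)
0.260000: (0.190000, 1.521760); f=(1.521760, -0.516800) → (0.433482, 1.439072)
(x(0.42), y(0.42)) ≈ (0.4335, 1.4391)

0.4335, 1.4391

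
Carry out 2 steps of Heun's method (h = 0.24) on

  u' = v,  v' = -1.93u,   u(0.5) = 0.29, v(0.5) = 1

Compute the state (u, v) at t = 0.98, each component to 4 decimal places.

0.6797, 0.5270

Heun on (u,v): k1 = f(t_n, state_n); k2 = f(t_n + h, state_n + h·k1); state_{n+1} = state_n + (h/2)·(k1 + k2).
0.500000: (0.290000, 1.000000)
  k1 = (1.000000, -0.559700)
  predictor → (0.530000, 0.865672)
  k2 = (0.865672, -1.022900)
  → (0.513881, 0.810088)
0.740000: (0.513881, 0.810088)
  k1 = (0.810088, -0.991790)
  predictor → (0.708302, 0.572058)
  k2 = (0.572058, -1.367022)
  → (0.679738, 0.527031)
(u(0.98), v(0.98)) ≈ (0.6797, 0.5270)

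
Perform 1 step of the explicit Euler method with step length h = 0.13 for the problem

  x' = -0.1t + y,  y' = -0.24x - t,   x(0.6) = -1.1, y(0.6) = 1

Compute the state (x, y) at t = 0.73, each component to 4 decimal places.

-0.9778, 0.9563

Euler on (x,y): x_{n+1} = x_n + h·x', y_{n+1} = y_n + h·y'.
0.600000: (-1.100000, 1.000000); f=(0.940000, -0.336000) → (-0.977800, 0.956320)
(x(0.73), y(0.73)) ≈ (-0.9778, 0.9563)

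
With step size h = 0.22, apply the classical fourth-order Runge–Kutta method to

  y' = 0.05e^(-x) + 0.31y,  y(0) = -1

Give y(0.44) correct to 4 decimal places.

-1.1270

RK4: k1 = f(x_n, y_n); k2 = f(x_n + h/2, y_n + (h/2)·k1); k3 = f(x_n + h/2, y_n + (h/2)·k2); k4 = f(x_n + h, y_n + h·k3); y_{n+1} = y_n + (h/6)·(k1 + 2k2 + 2k3 + k4).
x=0.000000, y=-1.000000:
  k1 = f(0.000000, -1.000000) = -0.260000
  k2 = f(0.110000, -1.028600) = -0.274074
  k3 = f(0.110000, -1.030148) = -0.274554
  k4 = f(0.220000, -1.060402) = -0.288599
  y ← -1.000000 + (0.22/6)·(k1 + 2k2 + 2k3 + k4) = -1.060348
x=0.220000, y=-1.060348:
  k1 = f(0.220000, -1.060348) = -0.288582
  k2 = f(0.330000, -1.092092) = -0.302602
  k3 = f(0.330000, -1.093634) = -0.303080
  k4 = f(0.440000, -1.127026) = -0.317176
  y ← -1.060348 + (0.22/6)·(k1 + 2k2 + 2k3 + k4) = -1.126976
y(0.44) ≈ -1.1270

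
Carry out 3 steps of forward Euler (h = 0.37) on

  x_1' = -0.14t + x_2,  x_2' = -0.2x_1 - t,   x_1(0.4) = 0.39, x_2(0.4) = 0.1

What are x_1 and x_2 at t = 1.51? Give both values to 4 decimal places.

0.1339, -0.8386

Euler on (x_1,x_2): x_1_{n+1} = x_1_n + h·x_1', x_2_{n+1} = x_2_n + h·x_2'.
0.400000: (0.390000, 0.100000); f=(0.044000, -0.478000) → (0.406280, -0.076860)
0.770000: (0.406280, -0.076860); f=(-0.184660, -0.851256) → (0.337956, -0.391825)
1.140000: (0.337956, -0.391825); f=(-0.551425, -1.207591) → (0.133929, -0.838633)
(x_1(1.51), x_2(1.51)) ≈ (0.1339, -0.8386)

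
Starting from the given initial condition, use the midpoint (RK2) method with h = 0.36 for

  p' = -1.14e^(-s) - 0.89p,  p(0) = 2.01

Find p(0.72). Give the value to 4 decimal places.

Midpoint: k1 = f(s_n, p_n); k2 = f(s_n + h/2, p_n + (h/2)·k1); p_{n+1} = p_n + h·k2.
s=0.000000, p=2.010000:
  k1 = f(0.000000, 2.010000) = -2.928900
  k2 = f(0.180000, 1.482798) = -2.271898
  p ← 2.010000 + 0.36·(-2.271898) = 1.192117
s=0.360000, p=1.192117:
  k1 = f(0.360000, 1.192117) = -1.856335
  k2 = f(0.540000, 0.857976) = -1.427932
  p ← 1.192117 + 0.36·(-1.427932) = 0.678061
p(0.72) ≈ 0.6781

0.6781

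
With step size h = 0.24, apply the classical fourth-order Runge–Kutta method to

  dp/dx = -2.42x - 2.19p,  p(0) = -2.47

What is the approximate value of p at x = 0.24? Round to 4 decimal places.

RK4: k1 = f(x_n, p_n); k2 = f(x_n + h/2, p_n + (h/2)·k1); k3 = f(x_n + h/2, p_n + (h/2)·k2); k4 = f(x_n + h, p_n + h·k3); p_{n+1} = p_n + (h/6)·(k1 + 2k2 + 2k3 + k4).
x=0.000000, p=-2.470000:
  k1 = f(0.000000, -2.470000) = 5.409300
  k2 = f(0.120000, -1.820884) = 3.697336
  k3 = f(0.120000, -2.026320) = 4.147240
  k4 = f(0.240000, -1.474662) = 2.648711
  p ← -2.470000 + (0.24/6)·(k1 + 2k2 + 2k3 + k4) = -1.520113
p(0.24) ≈ -1.5201

-1.5201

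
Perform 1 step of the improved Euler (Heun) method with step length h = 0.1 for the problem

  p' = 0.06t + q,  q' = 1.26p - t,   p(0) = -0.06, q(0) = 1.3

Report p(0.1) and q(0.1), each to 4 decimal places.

0.0699, 1.2956

Heun on (p,q): k1 = f(t_n, state_n); k2 = f(t_n + h, state_n + h·k1); state_{n+1} = state_n + (h/2)·(k1 + k2).
0.000000: (-0.060000, 1.300000)
  k1 = (1.300000, -0.075600)
  predictor → (0.070000, 1.292440)
  k2 = (1.298440, -0.011800)
  → (0.069922, 1.295630)
(p(0.1), q(0.1)) ≈ (0.0699, 1.2956)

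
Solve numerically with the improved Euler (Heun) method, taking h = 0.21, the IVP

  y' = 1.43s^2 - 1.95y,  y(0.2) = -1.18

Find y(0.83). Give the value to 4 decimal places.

-0.1623

Heun: k1 = f(s_n, y_n); k2 = f(s_n + h, y_n + h·k1); y_{n+1} = y_n + (h/2)·(k1 + k2).
s=0.200000, y=-1.180000:
  k1 = f(0.200000, -1.180000) = 2.358200
  k2 = f(0.410000, -0.684778) = 1.575700
  y ← -1.180000 + (0.21/2)·(2.358200 + 1.575700) = -0.766940
s=0.410000, y=-0.766940:
  k1 = f(0.410000, -0.766940) = 1.735917
  k2 = f(0.620000, -0.402398) = 1.334368
  y ← -0.766940 + (0.21/2)·(1.735917 + 1.334368) = -0.444561
s=0.620000, y=-0.444561:
  k1 = f(0.620000, -0.444561) = 1.416585
  k2 = f(0.830000, -0.147078) = 1.271929
  y ← -0.444561 + (0.21/2)·(1.416585 + 1.271929) = -0.162267
y(0.83) ≈ -0.1623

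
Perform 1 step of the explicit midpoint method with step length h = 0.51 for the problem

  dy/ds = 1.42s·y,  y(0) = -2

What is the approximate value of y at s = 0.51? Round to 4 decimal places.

-2.3693

Midpoint: k1 = f(s_n, y_n); k2 = f(s_n + h/2, y_n + (h/2)·k1); y_{n+1} = y_n + h·k2.
s=0.000000, y=-2.000000:
  k1 = f(0.000000, -2.000000) = 0.000000
  k2 = f(0.255000, -2.000000) = -0.724200
  y ← -2.000000 + 0.51·(-0.724200) = -2.369342
y(0.51) ≈ -2.3693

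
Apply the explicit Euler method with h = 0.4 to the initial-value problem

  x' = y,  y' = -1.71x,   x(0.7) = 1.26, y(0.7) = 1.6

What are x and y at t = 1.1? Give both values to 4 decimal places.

Euler on (x,y): x_{n+1} = x_n + h·x', y_{n+1} = y_n + h·y'.
0.700000: (1.260000, 1.600000); f=(1.600000, -2.154600) → (1.900000, 0.738160)
(x(1.1), y(1.1)) ≈ (1.9000, 0.7382)

1.9000, 0.7382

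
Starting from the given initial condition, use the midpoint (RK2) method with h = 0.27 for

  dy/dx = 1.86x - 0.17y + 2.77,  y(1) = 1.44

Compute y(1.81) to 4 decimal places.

Midpoint: k1 = f(x_n, y_n); k2 = f(x_n + h/2, y_n + (h/2)·k1); y_{n+1} = y_n + h·k2.
x=1.000000, y=1.440000:
  k1 = f(1.000000, 1.440000) = 4.385200
  k2 = f(1.135000, 2.032002) = 4.535660
  y ← 1.440000 + 0.27·4.535660 = 2.664628
x=1.270000, y=2.664628:
  k1 = f(1.270000, 2.664628) = 4.679213
  k2 = f(1.405000, 3.296322) = 4.822925
  y ← 2.664628 + 0.27·4.822925 = 3.966818
x=1.540000, y=3.966818:
  k1 = f(1.540000, 3.966818) = 4.960041
  k2 = f(1.675000, 4.636423) = 5.097308
  y ← 3.966818 + 0.27·5.097308 = 5.343091
y(1.81) ≈ 5.3431

5.3431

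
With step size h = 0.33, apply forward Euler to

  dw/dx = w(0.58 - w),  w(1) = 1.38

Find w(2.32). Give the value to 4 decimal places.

0.7329

Euler: w_{n+1} = w_n + h·f(x_n, w_n).
x=1.000000, w=1.380000: f=-1.104000 → w ← 1.380000 + 0.33·(-1.104000) = 1.015680
x=1.330000, w=1.015680: f=-0.442511 → w ← 1.015680 + 0.33·(-0.442511) = 0.869651
x=1.660000, w=0.869651: f=-0.251896 → w ← 0.869651 + 0.33·(-0.251896) = 0.786526
x=1.990000, w=0.786526: f=-0.162438 → w ← 0.786526 + 0.33·(-0.162438) = 0.732921
w(2.32) ≈ 0.7329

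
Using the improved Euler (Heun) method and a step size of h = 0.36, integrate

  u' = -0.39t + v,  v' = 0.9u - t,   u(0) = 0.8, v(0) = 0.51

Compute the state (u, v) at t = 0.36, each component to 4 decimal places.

Heun on (u,v): k1 = f(t_n, state_n); k2 = f(t_n + h, state_n + h·k1); state_{n+1} = state_n + (h/2)·(k1 + k2).
0.000000: (0.800000, 0.510000)
  k1 = (0.510000, 0.720000)
  predictor → (0.983600, 0.769200)
  k2 = (0.628800, 0.525240)
  → (1.004984, 0.734143)
(u(0.36), v(0.36)) ≈ (1.0050, 0.7341)

1.0050, 0.7341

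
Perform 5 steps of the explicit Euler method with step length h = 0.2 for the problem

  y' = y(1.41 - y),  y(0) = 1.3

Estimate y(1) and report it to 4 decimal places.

Euler: y_{n+1} = y_n + h·f(x_n, y_n).
x=0.000000, y=1.300000: f=0.143000 → y ← 1.300000 + 0.2·0.143000 = 1.328600
x=0.200000, y=1.328600: f=0.108148 → y ← 1.328600 + 0.2·0.108148 = 1.350230
x=0.400000, y=1.350230: f=0.080704 → y ← 1.350230 + 0.2·0.080704 = 1.366370
x=0.600000, y=1.366370: f=0.059614 → y ← 1.366370 + 0.2·0.059614 = 1.378293
x=0.800000, y=1.378293: f=0.043701 → y ← 1.378293 + 0.2·0.043701 = 1.387033
y(1) ≈ 1.3870

1.3870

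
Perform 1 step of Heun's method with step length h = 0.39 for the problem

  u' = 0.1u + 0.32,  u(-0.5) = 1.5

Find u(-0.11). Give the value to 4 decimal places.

1.6869

Heun: k1 = f(s_n, u_n); k2 = f(s_n + h, u_n + h·k1); u_{n+1} = u_n + (h/2)·(k1 + k2).
s=-0.500000, u=1.500000:
  k1 = f(-0.500000, 1.500000) = 0.470000
  k2 = f(-0.110000, 1.683300) = 0.488330
  u ← 1.500000 + (0.39/2)·(0.470000 + 0.488330) = 1.686874
u(-0.11) ≈ 1.6869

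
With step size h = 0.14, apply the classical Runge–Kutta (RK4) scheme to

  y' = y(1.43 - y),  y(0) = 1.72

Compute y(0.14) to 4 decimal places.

1.6590

RK4: k1 = f(s_n, y_n); k2 = f(s_n + h/2, y_n + (h/2)·k1); k3 = f(s_n + h/2, y_n + (h/2)·k2); k4 = f(s_n + h, y_n + h·k3); y_{n+1} = y_n + (h/6)·(k1 + 2k2 + 2k3 + k4).
s=0.000000, y=1.720000:
  k1 = f(0.000000, 1.720000) = -0.498800
  k2 = f(0.070000, 1.685084) = -0.429838
  k3 = f(0.070000, 1.689911) = -0.439227
  k4 = f(0.140000, 1.658508) = -0.378983
  y ← 1.720000 + (0.14/6)·(k1 + 2k2 + 2k3 + k4) = 1.658962
y(0.14) ≈ 1.6590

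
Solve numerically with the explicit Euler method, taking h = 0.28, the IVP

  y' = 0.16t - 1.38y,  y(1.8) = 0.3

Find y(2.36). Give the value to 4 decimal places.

Euler: y_{n+1} = y_n + h·f(t_n, y_n).
t=1.800000, y=0.300000: f=-0.126000 → y ← 0.300000 + 0.28·(-0.126000) = 0.264720
t=2.080000, y=0.264720: f=-0.032514 → y ← 0.264720 + 0.28·(-0.032514) = 0.255616
y(2.36) ≈ 0.2556

0.2556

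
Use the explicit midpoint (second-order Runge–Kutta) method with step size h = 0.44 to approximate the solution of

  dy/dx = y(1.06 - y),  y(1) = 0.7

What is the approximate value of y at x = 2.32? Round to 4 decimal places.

Midpoint: k1 = f(x_n, y_n); k2 = f(x_n + h/2, y_n + (h/2)·k1); y_{n+1} = y_n + h·k2.
x=1.000000, y=0.700000:
  k1 = f(1.000000, 0.700000) = 0.252000
  k2 = f(1.220000, 0.755440) = 0.230077
  y ← 0.700000 + 0.44·0.230077 = 0.801234
x=1.440000, y=0.801234:
  k1 = f(1.440000, 0.801234) = 0.207332
  k2 = f(1.660000, 0.846847) = 0.180508
  y ← 0.801234 + 0.44·0.180508 = 0.880657
x=1.880000, y=0.880657:
  k1 = f(1.880000, 0.880657) = 0.157939
  k2 = f(2.100000, 0.915404) = 0.132364
  y ← 0.880657 + 0.44·0.132364 = 0.938897
y(2.32) ≈ 0.9389

0.9389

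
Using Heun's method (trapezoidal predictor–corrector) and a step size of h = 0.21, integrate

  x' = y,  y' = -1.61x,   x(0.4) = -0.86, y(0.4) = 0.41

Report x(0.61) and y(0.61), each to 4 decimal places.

Heun on (x,y): k1 = f(s_n, state_n); k2 = f(s_n + h, state_n + h·k1); state_{n+1} = state_n + (h/2)·(k1 + k2).
0.400000: (-0.860000, 0.410000)
  k1 = (0.410000, 1.384600)
  predictor → (-0.773900, 0.700766)
  k2 = (0.700766, 1.245979)
  → (-0.743370, 0.686211)
(x(0.61), y(0.61)) ≈ (-0.7434, 0.6862)

-0.7434, 0.6862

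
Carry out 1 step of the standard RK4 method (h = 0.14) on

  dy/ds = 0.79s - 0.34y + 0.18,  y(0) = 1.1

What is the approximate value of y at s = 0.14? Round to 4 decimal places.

RK4: k1 = f(s_n, y_n); k2 = f(s_n + h/2, y_n + (h/2)·k1); k3 = f(s_n + h/2, y_n + (h/2)·k2); k4 = f(s_n + h, y_n + h·k3); y_{n+1} = y_n + (h/6)·(k1 + 2k2 + 2k3 + k4).
s=0.000000, y=1.100000:
  k1 = f(0.000000, 1.100000) = -0.194000
  k2 = f(0.070000, 1.086420) = -0.134083
  k3 = f(0.070000, 1.090614) = -0.135509
  k4 = f(0.140000, 1.081029) = -0.076950
  y ← 1.100000 + (0.14/6)·(k1 + 2k2 + 2k3 + k4) = 1.081097
y(0.14) ≈ 1.0811

1.0811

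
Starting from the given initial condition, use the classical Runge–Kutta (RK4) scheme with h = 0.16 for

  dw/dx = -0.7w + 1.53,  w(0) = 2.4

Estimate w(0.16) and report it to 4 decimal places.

RK4: k1 = f(x_n, w_n); k2 = f(x_n + h/2, w_n + (h/2)·k1); k3 = f(x_n + h/2, w_n + (h/2)·k2); k4 = f(x_n + h, w_n + h·k3); w_{n+1} = w_n + (h/6)·(k1 + 2k2 + 2k3 + k4).
x=0.000000, w=2.400000:
  k1 = f(0.000000, 2.400000) = -0.150000
  k2 = f(0.080000, 2.388000) = -0.141600
  k3 = f(0.080000, 2.388672) = -0.142070
  k4 = f(0.160000, 2.377269) = -0.134088
  w ← 2.400000 + (0.16/6)·(k1 + 2k2 + 2k3 + k4) = 2.377295
w(0.16) ≈ 2.3773

2.3773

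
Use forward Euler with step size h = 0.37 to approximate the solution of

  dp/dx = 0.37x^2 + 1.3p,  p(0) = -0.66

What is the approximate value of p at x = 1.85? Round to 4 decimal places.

-3.9274

Euler: p_{n+1} = p_n + h·f(x_n, p_n).
x=0.000000, p=-0.660000: f=-0.858000 → p ← -0.660000 + 0.37·(-0.858000) = -0.977460
x=0.370000, p=-0.977460: f=-1.220045 → p ← -0.977460 + 0.37·(-1.220045) = -1.428877
x=0.740000, p=-1.428877: f=-1.654928 → p ← -1.428877 + 0.37·(-1.654928) = -2.041200
x=1.110000, p=-2.041200: f=-2.197683 → p ← -2.041200 + 0.37·(-2.197683) = -2.854343
x=1.480000, p=-2.854343: f=-2.900197 → p ← -2.854343 + 0.37·(-2.900197) = -3.927416
p(1.85) ≈ -3.9274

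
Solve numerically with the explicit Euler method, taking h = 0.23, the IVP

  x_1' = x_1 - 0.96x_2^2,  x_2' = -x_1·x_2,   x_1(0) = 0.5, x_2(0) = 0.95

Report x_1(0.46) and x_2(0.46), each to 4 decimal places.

0.3553, 0.7604

Euler on (x_1,x_2): x_1_{n+1} = x_1_n + h·x_1', x_2_{n+1} = x_2_n + h·x_2'.
0.000000: (0.500000, 0.950000); f=(-0.366400, -0.475000) → (0.415728, 0.840750)
0.230000: (0.415728, 0.840750); f=(-0.262858, -0.349523) → (0.355271, 0.760360)
(x_1(0.46), x_2(0.46)) ≈ (0.3553, 0.7604)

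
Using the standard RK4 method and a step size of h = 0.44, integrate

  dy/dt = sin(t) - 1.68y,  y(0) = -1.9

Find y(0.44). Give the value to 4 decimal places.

-0.8344

RK4: k1 = f(t_n, y_n); k2 = f(t_n + h/2, y_n + (h/2)·k1); k3 = f(t_n + h/2, y_n + (h/2)·k2); k4 = f(t_n + h, y_n + h·k3); y_{n+1} = y_n + (h/6)·(k1 + 2k2 + 2k3 + k4).
t=0.000000, y=-1.900000:
  k1 = f(0.000000, -1.900000) = 3.192000
  k2 = f(0.220000, -1.197760) = 2.230466
  k3 = f(0.220000, -1.409297) = 2.585849
  k4 = f(0.440000, -0.762226) = 1.706480
  y ← -1.900000 + (0.44/6)·(k1 + 2k2 + 2k3 + k4) = -0.834385
y(0.44) ≈ -0.8344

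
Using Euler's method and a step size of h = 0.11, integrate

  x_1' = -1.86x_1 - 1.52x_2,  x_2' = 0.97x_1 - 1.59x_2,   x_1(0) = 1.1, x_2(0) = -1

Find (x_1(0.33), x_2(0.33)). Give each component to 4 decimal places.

Euler on (x_1,x_2): x_1_{n+1} = x_1_n + h·x_1', x_2_{n+1} = x_2_n + h·x_2'.
0.000000: (1.100000, -1.000000); f=(-0.526000, 2.657000) → (1.042140, -0.707730)
0.110000: (1.042140, -0.707730); f=(-0.862631, 2.136166) → (0.947251, -0.472752)
0.220000: (0.947251, -0.472752); f=(-1.043304, 1.670508) → (0.832487, -0.288996)
(x_1(0.33), x_2(0.33)) ≈ (0.8325, -0.2890)

0.8325, -0.2890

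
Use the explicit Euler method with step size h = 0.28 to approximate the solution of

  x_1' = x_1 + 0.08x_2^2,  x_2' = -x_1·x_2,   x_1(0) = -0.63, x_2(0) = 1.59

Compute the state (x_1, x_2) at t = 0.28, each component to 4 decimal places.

-0.7498, 1.8705

Euler on (x_1,x_2): x_1_{n+1} = x_1_n + h·x_1', x_2_{n+1} = x_2_n + h·x_2'.
0.000000: (-0.630000, 1.590000); f=(-0.427752, 1.001700) → (-0.749771, 1.870476)
(x_1(0.28), x_2(0.28)) ≈ (-0.7498, 1.8705)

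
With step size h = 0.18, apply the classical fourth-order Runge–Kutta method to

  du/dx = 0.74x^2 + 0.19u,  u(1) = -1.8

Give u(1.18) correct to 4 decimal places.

RK4: k1 = f(x_n, u_n); k2 = f(x_n + h/2, u_n + (h/2)·k1); k3 = f(x_n + h/2, u_n + (h/2)·k2); k4 = f(x_n + h, u_n + h·k3); u_{n+1} = u_n + (h/6)·(k1 + 2k2 + 2k3 + k4).
x=1.000000, u=-1.800000:
  k1 = f(1.000000, -1.800000) = 0.398000
  k2 = f(1.090000, -1.764180) = 0.544000
  k3 = f(1.090000, -1.751040) = 0.546496
  k4 = f(1.180000, -1.701631) = 0.707066
  u ← -1.800000 + (0.18/6)·(k1 + 2k2 + 2k3 + k4) = -1.701418
u(1.18) ≈ -1.7014

-1.7014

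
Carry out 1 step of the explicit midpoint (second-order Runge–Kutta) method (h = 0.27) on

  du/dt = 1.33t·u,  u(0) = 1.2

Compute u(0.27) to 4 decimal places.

1.2582

Midpoint: k1 = f(t_n, u_n); k2 = f(t_n + h/2, u_n + (h/2)·k1); u_{n+1} = u_n + h·k2.
t=0.000000, u=1.200000:
  k1 = f(0.000000, 1.200000) = 0.000000
  k2 = f(0.135000, 1.200000) = 0.215460
  u ← 1.200000 + 0.27·0.215460 = 1.258174
u(0.27) ≈ 1.2582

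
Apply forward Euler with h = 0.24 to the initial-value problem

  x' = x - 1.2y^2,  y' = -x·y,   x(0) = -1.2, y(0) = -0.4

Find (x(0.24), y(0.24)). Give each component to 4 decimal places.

Euler on (x,y): x_{n+1} = x_n + h·x', y_{n+1} = y_n + h·y'.
0.000000: (-1.200000, -0.400000); f=(-1.392000, -0.480000) → (-1.534080, -0.515200)
(x(0.24), y(0.24)) ≈ (-1.5341, -0.5152)

-1.5341, -0.5152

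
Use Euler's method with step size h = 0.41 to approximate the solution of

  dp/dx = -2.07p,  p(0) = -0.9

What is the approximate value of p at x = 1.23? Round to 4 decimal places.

Euler: p_{n+1} = p_n + h·f(x_n, p_n).
x=0.000000, p=-0.900000: f=1.863000 → p ← -0.900000 + 0.41·1.863000 = -0.136170
x=0.410000, p=-0.136170: f=0.281872 → p ← -0.136170 + 0.41·0.281872 = -0.020603
x=0.820000, p=-0.020603: f=0.042647 → p ← -0.020603 + 0.41·0.042647 = -0.003117
p(1.23) ≈ -0.0031

-0.0031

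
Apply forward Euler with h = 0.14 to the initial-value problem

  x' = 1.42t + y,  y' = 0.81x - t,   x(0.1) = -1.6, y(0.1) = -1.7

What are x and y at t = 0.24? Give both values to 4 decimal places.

Euler on (x,y): x_{n+1} = x_n + h·x', y_{n+1} = y_n + h·y'.
0.100000: (-1.600000, -1.700000); f=(-1.558000, -1.396000) → (-1.818120, -1.895440)
(x(0.24), y(0.24)) ≈ (-1.8181, -1.8954)

-1.8181, -1.8954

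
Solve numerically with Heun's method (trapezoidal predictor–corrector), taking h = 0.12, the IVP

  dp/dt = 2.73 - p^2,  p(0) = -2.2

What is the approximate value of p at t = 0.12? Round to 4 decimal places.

-2.5239

Heun: k1 = f(t_n, p_n); k2 = f(t_n + h, p_n + h·k1); p_{n+1} = p_n + (h/2)·(k1 + k2).
t=0.000000, p=-2.200000:
  k1 = f(0.000000, -2.200000) = -2.110000
  k2 = f(0.120000, -2.453200) = -3.288190
  p ← -2.200000 + (0.12/2)·(-2.110000 + (-3.288190)) = -2.523891
p(0.12) ≈ -2.5239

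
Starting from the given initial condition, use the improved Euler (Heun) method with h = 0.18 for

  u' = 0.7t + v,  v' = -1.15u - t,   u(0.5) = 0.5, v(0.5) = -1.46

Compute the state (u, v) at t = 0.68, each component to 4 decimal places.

Heun on (u,v): k1 = f(t_n, state_n); k2 = f(t_n + h, state_n + h·k1); state_{n+1} = state_n + (h/2)·(k1 + k2).
0.500000: (0.500000, -1.460000)
  k1 = (-1.110000, -1.075000)
  predictor → (0.300200, -1.653500)
  k2 = (-1.177500, -1.025230)
  → (0.294125, -1.649021)
(u(0.68), v(0.68)) ≈ (0.2941, -1.6490)

0.2941, -1.6490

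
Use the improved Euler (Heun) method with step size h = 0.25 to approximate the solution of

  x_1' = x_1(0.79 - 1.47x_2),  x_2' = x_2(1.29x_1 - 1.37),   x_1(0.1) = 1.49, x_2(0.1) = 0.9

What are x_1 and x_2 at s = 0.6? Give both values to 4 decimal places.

1.0635, 1.0338

Heun on (x_1,x_2): k1 = f(s_n, state_n); k2 = f(s_n + h, state_n + h·k1); state_{n+1} = state_n + (h/2)·(k1 + k2).
0.100000: (1.490000, 0.900000)
  k1 = (-0.794170, 0.496890)
  predictor → (1.291457, 1.024223)
  k2 = (-0.924176, 0.303150)
  → (1.275207, 1.000005)
0.350000: (1.275207, 1.000005)
  k1 = (-0.867150, 0.275018)
  predictor → (1.058419, 1.068759)
  k2 = (-0.826706, -0.004958)
  → (1.063475, 1.033762)
(x_1(0.6), x_2(0.6)) ≈ (1.0635, 1.0338)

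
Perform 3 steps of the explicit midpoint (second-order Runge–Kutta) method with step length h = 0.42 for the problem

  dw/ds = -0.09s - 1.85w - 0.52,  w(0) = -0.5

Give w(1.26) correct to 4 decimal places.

-0.3515

Midpoint: k1 = f(s_n, w_n); k2 = f(s_n + h/2, w_n + (h/2)·k1); w_{n+1} = w_n + h·k2.
s=0.000000, w=-0.500000:
  k1 = f(0.000000, -0.500000) = 0.405000
  k2 = f(0.210000, -0.414950) = 0.228757
  w ← -0.500000 + 0.42·0.228757 = -0.403922
s=0.420000, w=-0.403922:
  k1 = f(0.420000, -0.403922) = 0.189455
  k2 = f(0.630000, -0.364136) = 0.096952
  w ← -0.403922 + 0.42·0.096952 = -0.363202
s=0.840000, w=-0.363202:
  k1 = f(0.840000, -0.363202) = 0.076324
  k2 = f(1.050000, -0.347174) = 0.027772
  w ← -0.363202 + 0.42·0.027772 = -0.351538
w(1.26) ≈ -0.3515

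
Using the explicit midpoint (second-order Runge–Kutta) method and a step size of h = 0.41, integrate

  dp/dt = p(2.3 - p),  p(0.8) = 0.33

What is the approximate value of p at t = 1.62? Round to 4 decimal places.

Midpoint: k1 = f(t_n, p_n); k2 = f(t_n + h/2, p_n + (h/2)·k1); p_{n+1} = p_n + h·k2.
t=0.800000, p=0.330000:
  k1 = f(0.800000, 0.330000) = 0.650100
  k2 = f(1.005000, 0.463270) = 0.850903
  p ← 0.330000 + 0.41·0.850903 = 0.678870
t=1.210000, p=0.678870:
  k1 = f(1.210000, 0.678870) = 1.100537
  k2 = f(1.415000, 0.904480) = 1.262220
  p ← 0.678870 + 0.41·1.262220 = 1.196380
p(1.62) ≈ 1.1964

1.1964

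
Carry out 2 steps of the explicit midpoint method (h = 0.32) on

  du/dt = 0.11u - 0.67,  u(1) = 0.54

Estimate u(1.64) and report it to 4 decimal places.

Midpoint: k1 = f(t_n, u_n); k2 = f(t_n + h/2, u_n + (h/2)·k1); u_{n+1} = u_n + h·k2.
t=1.000000, u=0.540000:
  k1 = f(1.000000, 0.540000) = -0.610600
  k2 = f(1.160000, 0.442304) = -0.621347
  u ← 0.540000 + 0.32·(-0.621347) = 0.341169
t=1.320000, u=0.341169:
  k1 = f(1.320000, 0.341169) = -0.632471
  k2 = f(1.480000, 0.239974) = -0.643603
  u ← 0.341169 + 0.32·(-0.643603) = 0.135216
u(1.64) ≈ 0.1352

0.1352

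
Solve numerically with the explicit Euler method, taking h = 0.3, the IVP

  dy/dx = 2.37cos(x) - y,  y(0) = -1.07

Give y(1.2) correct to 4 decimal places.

1.1725

Euler: y_{n+1} = y_n + h·f(x_n, y_n).
x=0.000000, y=-1.070000: f=3.440000 → y ← -1.070000 + 0.3·3.440000 = -0.038000
x=0.300000, y=-0.038000: f=2.302147 → y ← -0.038000 + 0.3·2.302147 = 0.652644
x=0.600000, y=0.652644: f=1.303401 → y ← 0.652644 + 0.3·1.303401 = 1.043665
x=0.900000, y=1.043665: f=0.429551 → y ← 1.043665 + 0.3·0.429551 = 1.172530
y(1.2) ≈ 1.1725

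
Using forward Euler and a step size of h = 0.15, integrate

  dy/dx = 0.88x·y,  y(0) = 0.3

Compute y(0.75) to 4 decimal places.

Euler: y_{n+1} = y_n + h·f(x_n, y_n).
x=0.000000, y=0.300000: f=0.000000 → y ← 0.300000 + 0.15·0.000000 = 0.300000
x=0.150000, y=0.300000: f=0.039600 → y ← 0.300000 + 0.15·0.039600 = 0.305940
x=0.300000, y=0.305940: f=0.080768 → y ← 0.305940 + 0.15·0.080768 = 0.318055
x=0.450000, y=0.318055: f=0.125950 → y ← 0.318055 + 0.15·0.125950 = 0.336948
x=0.600000, y=0.336948: f=0.177908 → y ← 0.336948 + 0.15·0.177908 = 0.363634
y(0.75) ≈ 0.3636

0.3636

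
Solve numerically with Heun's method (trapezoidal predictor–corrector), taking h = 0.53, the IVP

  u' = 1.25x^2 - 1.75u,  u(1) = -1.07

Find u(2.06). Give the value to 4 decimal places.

1.5934

Heun: k1 = f(x_n, u_n); k2 = f(x_n + h, u_n + h·k1); u_{n+1} = u_n + (h/2)·(k1 + k2).
x=1.000000, u=-1.070000:
  k1 = f(1.000000, -1.070000) = 3.122500
  k2 = f(1.530000, 0.584925) = 1.902506
  u ← -1.070000 + (0.53/2)·(3.122500 + 1.902506) = 0.261627
x=1.530000, u=0.261627:
  k1 = f(1.530000, 0.261627) = 2.468278
  k2 = f(2.060000, 1.569814) = 2.557325
  u ← 0.261627 + (0.53/2)·(2.468278 + 2.557325) = 1.593412
u(2.06) ≈ 1.5934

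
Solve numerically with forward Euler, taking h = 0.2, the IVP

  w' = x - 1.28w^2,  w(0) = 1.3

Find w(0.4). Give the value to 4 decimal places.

0.7148

Euler: w_{n+1} = w_n + h·f(x_n, w_n).
x=0.000000, w=1.300000: f=-2.163200 → w ← 1.300000 + 0.2·(-2.163200) = 0.867360
x=0.200000, w=0.867360: f=-0.762961 → w ← 0.867360 + 0.2·(-0.762961) = 0.714768
w(0.4) ≈ 0.7148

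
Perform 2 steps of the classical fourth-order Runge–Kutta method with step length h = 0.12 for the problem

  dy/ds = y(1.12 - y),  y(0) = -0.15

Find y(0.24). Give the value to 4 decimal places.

RK4: k1 = f(s_n, y_n); k2 = f(s_n + h/2, y_n + (h/2)·k1); k3 = f(s_n + h/2, y_n + (h/2)·k2); k4 = f(s_n + h, y_n + h·k3); y_{n+1} = y_n + (h/6)·(k1 + 2k2 + 2k3 + k4).
s=0.000000, y=-0.150000:
  k1 = f(0.000000, -0.150000) = -0.190500
  k2 = f(0.060000, -0.161430) = -0.206861
  k3 = f(0.060000, -0.162412) = -0.208279
  k4 = f(0.120000, -0.174993) = -0.226615
  y ← -0.150000 + (0.12/6)·(k1 + 2k2 + 2k3 + k4) = -0.174948
s=0.120000, y=-0.174948:
  k1 = f(0.120000, -0.174948) = -0.226548
  k2 = f(0.180000, -0.188541) = -0.246713
  k3 = f(0.180000, -0.189751) = -0.248526
  k4 = f(0.240000, -0.204771) = -0.271275
  y ← -0.174948 + (0.12/6)·(k1 + 2k2 + 2k3 + k4) = -0.204714
y(0.24) ≈ -0.2047

-0.2047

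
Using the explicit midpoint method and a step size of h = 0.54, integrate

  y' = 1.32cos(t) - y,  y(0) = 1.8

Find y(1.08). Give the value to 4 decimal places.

Midpoint: k1 = f(t_n, y_n); k2 = f(t_n + h/2, y_n + (h/2)·k1); y_{n+1} = y_n + h·k2.
t=0.000000, y=1.800000:
  k1 = f(0.000000, 1.800000) = -0.480000
  k2 = f(0.270000, 1.670400) = -0.398222
  y ← 1.800000 + 0.54·(-0.398222) = 1.584960
t=0.540000, y=1.584960:
  k1 = f(0.540000, 1.584960) = -0.452784
  k2 = f(0.810000, 1.462708) = -0.552570
  y ← 1.584960 + 0.54·(-0.552570) = 1.286572
y(1.08) ≈ 1.2866

1.2866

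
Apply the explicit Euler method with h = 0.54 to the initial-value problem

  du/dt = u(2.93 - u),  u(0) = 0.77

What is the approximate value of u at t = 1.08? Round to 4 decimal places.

2.8048

Euler: u_{n+1} = u_n + h·f(t_n, u_n).
t=0.000000, u=0.770000: f=1.663200 → u ← 0.770000 + 0.54·1.663200 = 1.668128
t=0.540000, u=1.668128: f=2.104964 → u ← 1.668128 + 0.54·2.104964 = 2.804809
u(1.08) ≈ 2.8048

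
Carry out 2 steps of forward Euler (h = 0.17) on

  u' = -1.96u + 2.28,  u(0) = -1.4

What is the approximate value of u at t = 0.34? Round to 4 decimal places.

Euler: u_{n+1} = u_n + h·f(t_n, u_n).
t=0.000000, u=-1.400000: f=5.024000 → u ← -1.400000 + 0.17·5.024000 = -0.545920
t=0.170000, u=-0.545920: f=3.350003 → u ← -0.545920 + 0.17·3.350003 = 0.023581
u(0.34) ≈ 0.0236

0.0236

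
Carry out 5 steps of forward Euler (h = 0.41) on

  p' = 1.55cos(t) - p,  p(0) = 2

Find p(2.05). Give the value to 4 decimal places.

0.5720

Euler: p_{n+1} = p_n + h·f(t_n, p_n).
t=0.000000, p=2.000000: f=-0.450000 → p ← 2.000000 + 0.41·(-0.450000) = 1.815500
t=0.410000, p=1.815500: f=-0.393963 → p ← 1.815500 + 0.41·(-0.393963) = 1.653975
t=0.820000, p=1.653975: f=-0.596532 → p ← 1.653975 + 0.41·(-0.596532) = 1.409397
t=1.230000, p=1.409397: f=-0.891329 → p ← 1.409397 + 0.41·(-0.891329) = 1.043952
t=1.640000, p=1.043952: f=-1.151132 → p ← 1.043952 + 0.41·(-1.151132) = 0.571988
p(2.05) ≈ 0.5720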